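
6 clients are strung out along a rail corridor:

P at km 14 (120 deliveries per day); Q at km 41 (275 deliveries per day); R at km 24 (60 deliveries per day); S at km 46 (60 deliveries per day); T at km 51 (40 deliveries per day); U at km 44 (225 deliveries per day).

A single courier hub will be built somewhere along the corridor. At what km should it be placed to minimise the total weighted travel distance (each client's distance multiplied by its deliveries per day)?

x = 41

For a sum of weighted absolute distances on a line, the optimum is the weighted median (not the mean). Total weight W = 780; half-weight = 390.
Sort by position and accumulate weight:
  km 14 (P, w=120) → cum 120
  km 24 (R, w=60) → cum 180
  km 41 (Q, w=275) → cum 455  ≥ 390 → median here
  km 44 (U, w=225) → cum 680
  km 46 (S, w=60) → cum 740
  km 51 (T, w=40) → cum 780
Optimal location: km 41.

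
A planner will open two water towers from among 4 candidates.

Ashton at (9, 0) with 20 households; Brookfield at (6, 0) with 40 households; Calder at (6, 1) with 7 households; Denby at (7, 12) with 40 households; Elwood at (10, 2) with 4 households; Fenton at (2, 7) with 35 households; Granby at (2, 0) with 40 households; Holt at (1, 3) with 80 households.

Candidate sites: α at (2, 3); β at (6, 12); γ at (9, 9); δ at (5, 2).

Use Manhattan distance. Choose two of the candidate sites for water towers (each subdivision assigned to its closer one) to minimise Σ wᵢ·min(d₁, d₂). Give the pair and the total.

Evaluate every pair (each demand assigned to the nearer of the two):
  {α, β}: total = 938
  {α, γ}: total = 1074
  {α, δ}: total = 1094
  {β, δ}: total = 1194
  {γ, δ}: total = 1354
  {β, γ}: total = 2884
Best pair: {α, β} with total 938.

{α, β}, total 938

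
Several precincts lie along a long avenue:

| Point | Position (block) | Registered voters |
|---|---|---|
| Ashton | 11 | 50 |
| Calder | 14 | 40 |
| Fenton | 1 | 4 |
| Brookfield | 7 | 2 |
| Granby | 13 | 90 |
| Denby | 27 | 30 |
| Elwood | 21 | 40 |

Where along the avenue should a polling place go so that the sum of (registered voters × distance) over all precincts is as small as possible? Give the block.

For a sum of weighted absolute distances on a line, the optimum is the weighted median (not the mean). Total weight W = 256; half-weight = 128.
Sort by position and accumulate weight:
  block 1 (Fenton, w=4) → cum 4
  block 7 (Brookfield, w=2) → cum 6
  block 11 (Ashton, w=50) → cum 56
  block 13 (Granby, w=90) → cum 146  ≥ 128 → median here
  block 14 (Calder, w=40) → cum 186
  block 21 (Elwood, w=40) → cum 226
  block 27 (Denby, w=30) → cum 256
Optimal location: block 13.

x = 13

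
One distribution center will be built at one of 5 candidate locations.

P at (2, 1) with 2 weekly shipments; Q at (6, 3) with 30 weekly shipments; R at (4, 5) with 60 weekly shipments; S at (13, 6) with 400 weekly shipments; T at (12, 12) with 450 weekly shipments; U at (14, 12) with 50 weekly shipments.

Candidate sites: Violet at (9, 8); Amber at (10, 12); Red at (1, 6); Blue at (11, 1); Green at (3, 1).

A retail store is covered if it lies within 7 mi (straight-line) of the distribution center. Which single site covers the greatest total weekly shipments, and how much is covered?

Violet, covering 990

Coverage radius r = 7 mi; a point is covered iff (Δx)²+(Δy)² ≤ 7² = 49.
  Violet (9, 8): covers {Q, R, S, T, U} → 990
  Amber (10, 12): covers {S, T, U} → 900
  Red (1, 6): covers {P, Q, R} → 92
  Blue (11, 1): covers {Q, S} → 430
  Green (3, 1): covers {P, Q, R} → 92
Maximum coverage at Violet: 990 weekly shipments.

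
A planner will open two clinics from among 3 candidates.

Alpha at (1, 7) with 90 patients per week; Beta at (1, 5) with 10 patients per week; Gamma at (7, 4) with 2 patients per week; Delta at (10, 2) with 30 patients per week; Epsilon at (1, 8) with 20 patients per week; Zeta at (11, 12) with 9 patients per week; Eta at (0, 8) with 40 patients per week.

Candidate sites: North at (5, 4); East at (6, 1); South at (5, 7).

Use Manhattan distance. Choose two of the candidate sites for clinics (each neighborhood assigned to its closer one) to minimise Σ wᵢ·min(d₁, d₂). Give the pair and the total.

{East, South}, total 1017

Evaluate every pair (each demand assigned to the nearer of the two):
  {East, South}: total = 1017
  {North, South}: total = 1063
  {North, East}: total = 1480
Best pair: {East, South} with total 1017.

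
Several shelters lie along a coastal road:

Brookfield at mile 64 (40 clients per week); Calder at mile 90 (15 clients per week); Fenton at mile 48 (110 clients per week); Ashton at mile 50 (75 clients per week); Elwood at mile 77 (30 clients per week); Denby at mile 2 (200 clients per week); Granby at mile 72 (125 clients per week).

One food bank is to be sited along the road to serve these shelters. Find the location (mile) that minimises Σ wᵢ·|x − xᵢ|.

x = 48

For a sum of weighted absolute distances on a line, the optimum is the weighted median (not the mean). Total weight W = 595; half-weight = 297.5.
Sort by position and accumulate weight:
  mile 2 (Denby, w=200) → cum 200
  mile 48 (Fenton, w=110) → cum 310  ≥ 297.5 → median here
  mile 50 (Ashton, w=75) → cum 385
  mile 64 (Brookfield, w=40) → cum 425
  mile 72 (Granby, w=125) → cum 550
  mile 77 (Elwood, w=30) → cum 580
  mile 90 (Calder, w=15) → cum 595
Optimal location: mile 48.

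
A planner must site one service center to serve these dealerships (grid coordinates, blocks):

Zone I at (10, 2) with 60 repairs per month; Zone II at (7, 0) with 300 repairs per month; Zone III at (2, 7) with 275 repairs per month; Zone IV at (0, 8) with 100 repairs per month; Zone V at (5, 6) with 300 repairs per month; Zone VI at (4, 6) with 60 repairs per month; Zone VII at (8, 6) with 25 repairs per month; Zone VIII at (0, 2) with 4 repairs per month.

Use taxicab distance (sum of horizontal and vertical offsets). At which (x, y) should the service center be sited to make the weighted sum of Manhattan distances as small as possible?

Manhattan distance separates: Σwᵢ(|x−xᵢ|+|y−yᵢ|) = Σwᵢ|x−xᵢ| + Σwᵢ|y−yᵢ|, so x and y are optimised independently as 1-D weighted medians.
Total weight W = 1124; half = 562.
x-coordinate, sorted with cumulative weight:
  x=0 (Zone IV, w=100) cum 100
  x=0 (Zone VIII, w=4) cum 104
  x=2 (Zone III, w=275) cum 379
  x=4 (Zone VI, w=60) cum 439
  x=5 (Zone V, w=300) cum 739  ← median
  x=7 (Zone II, w=300) cum 1039
  x=8 (Zone VII, w=25) cum 1064
  x=10 (Zone I, w=60) cum 1124
⇒ x* = 5
y-coordinate, sorted with cumulative weight:
  y=0 (Zone II, w=300) cum 300
  y=2 (Zone I, w=60) cum 360
  y=2 (Zone VIII, w=4) cum 364
  y=6 (Zone V, w=300) cum 664  ← median
  y=6 (Zone VI, w=60) cum 724
  y=6 (Zone VII, w=25) cum 749
  y=7 (Zone III, w=275) cum 1024
  y=8 (Zone IV, w=100) cum 1124
⇒ y* = 6

(5, 6)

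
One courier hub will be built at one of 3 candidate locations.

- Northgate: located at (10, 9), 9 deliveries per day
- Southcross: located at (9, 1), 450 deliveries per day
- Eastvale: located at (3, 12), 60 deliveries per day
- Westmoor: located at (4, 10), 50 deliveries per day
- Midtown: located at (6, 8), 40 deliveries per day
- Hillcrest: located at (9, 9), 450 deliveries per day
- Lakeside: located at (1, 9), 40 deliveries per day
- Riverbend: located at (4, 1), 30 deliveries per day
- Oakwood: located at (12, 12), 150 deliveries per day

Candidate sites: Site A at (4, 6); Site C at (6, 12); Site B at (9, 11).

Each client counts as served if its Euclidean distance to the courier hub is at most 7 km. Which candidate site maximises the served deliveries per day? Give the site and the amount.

Coverage radius r = 7 km; a point is covered iff (Δx)²+(Δy)² ≤ 7² = 49.
  Site A (4, 6): covers {Northgate, Eastvale, Westmoor, Midtown, Hillcrest, Lakeside, Riverbend} → 679
  Site C (6, 12): covers {Northgate, Eastvale, Westmoor, Midtown, Hillcrest, Lakeside, Oakwood} → 799
  Site B (9, 11): covers {Northgate, Eastvale, Westmoor, Midtown, Hillcrest, Oakwood} → 759
Maximum coverage at Site C: 799 deliveries per day.

Site C, covering 799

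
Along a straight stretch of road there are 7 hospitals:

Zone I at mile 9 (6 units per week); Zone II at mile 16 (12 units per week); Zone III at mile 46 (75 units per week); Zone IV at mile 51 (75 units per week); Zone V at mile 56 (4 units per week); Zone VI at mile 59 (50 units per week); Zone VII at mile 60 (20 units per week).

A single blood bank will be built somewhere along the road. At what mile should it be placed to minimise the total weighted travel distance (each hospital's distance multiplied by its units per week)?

For a sum of weighted absolute distances on a line, the optimum is the weighted median (not the mean). Total weight W = 242; half-weight = 121.
Sort by position and accumulate weight:
  mile 9 (Zone I, w=6) → cum 6
  mile 16 (Zone II, w=12) → cum 18
  mile 46 (Zone III, w=75) → cum 93
  mile 51 (Zone IV, w=75) → cum 168  ≥ 121 → median here
  mile 56 (Zone V, w=4) → cum 172
  mile 59 (Zone VI, w=50) → cum 222
  mile 60 (Zone VII, w=20) → cum 242
Optimal location: mile 51.

x = 51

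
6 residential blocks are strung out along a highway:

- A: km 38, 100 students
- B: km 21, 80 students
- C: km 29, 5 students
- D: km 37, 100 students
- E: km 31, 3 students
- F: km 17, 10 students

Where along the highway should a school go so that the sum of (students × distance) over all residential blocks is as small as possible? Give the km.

x = 37

For a sum of weighted absolute distances on a line, the optimum is the weighted median (not the mean). Total weight W = 298; half-weight = 149.
Sort by position and accumulate weight:
  km 17 (F, w=10) → cum 10
  km 21 (B, w=80) → cum 90
  km 29 (C, w=5) → cum 95
  km 31 (E, w=3) → cum 98
  km 37 (D, w=100) → cum 198  ≥ 149 → median here
  km 38 (A, w=100) → cum 298
Optimal location: km 37.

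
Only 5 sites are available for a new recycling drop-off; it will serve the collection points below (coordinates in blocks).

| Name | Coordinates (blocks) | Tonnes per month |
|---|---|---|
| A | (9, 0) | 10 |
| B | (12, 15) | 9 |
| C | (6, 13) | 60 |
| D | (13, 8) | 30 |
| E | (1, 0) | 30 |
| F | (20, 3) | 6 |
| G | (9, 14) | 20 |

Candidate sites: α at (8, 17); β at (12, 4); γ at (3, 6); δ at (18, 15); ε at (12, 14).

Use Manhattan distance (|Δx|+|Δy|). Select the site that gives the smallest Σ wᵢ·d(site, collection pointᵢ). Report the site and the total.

ε, total 1733 blocks

Total weighted distance at each candidate:
  α (8, 17): total = 1970
  β (12, 4): total = 1983
  γ (3, 6): total = 1882
  δ (18, 15): total = 2738
  ε (12, 14): total = 1733
Minimum is at ε with total 1733 blocks.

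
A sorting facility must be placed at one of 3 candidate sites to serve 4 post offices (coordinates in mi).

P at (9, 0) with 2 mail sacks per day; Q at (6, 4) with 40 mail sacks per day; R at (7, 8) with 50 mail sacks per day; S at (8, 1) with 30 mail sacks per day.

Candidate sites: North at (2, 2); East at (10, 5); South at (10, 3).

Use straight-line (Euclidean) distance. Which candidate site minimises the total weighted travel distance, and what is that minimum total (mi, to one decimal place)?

East, total 521.4 mi

Total weighted distance at each candidate:
  North (2, 2): total = 766.4
  East (10, 5): total = 521.4
  South (10, 3): total = 547.6
Minimum is at East with total 521.4 mi.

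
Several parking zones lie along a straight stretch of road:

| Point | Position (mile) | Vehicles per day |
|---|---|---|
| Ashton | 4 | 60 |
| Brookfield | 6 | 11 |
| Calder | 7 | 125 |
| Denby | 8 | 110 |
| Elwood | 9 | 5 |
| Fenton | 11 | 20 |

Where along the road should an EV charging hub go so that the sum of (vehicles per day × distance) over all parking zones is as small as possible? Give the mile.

For a sum of weighted absolute distances on a line, the optimum is the weighted median (not the mean). Total weight W = 331; half-weight = 165.5.
Sort by position and accumulate weight:
  mile 4 (Ashton, w=60) → cum 60
  mile 6 (Brookfield, w=11) → cum 71
  mile 7 (Calder, w=125) → cum 196  ≥ 165.5 → median here
  mile 8 (Denby, w=110) → cum 306
  mile 9 (Elwood, w=5) → cum 311
  mile 11 (Fenton, w=20) → cum 331
Optimal location: mile 7.

x = 7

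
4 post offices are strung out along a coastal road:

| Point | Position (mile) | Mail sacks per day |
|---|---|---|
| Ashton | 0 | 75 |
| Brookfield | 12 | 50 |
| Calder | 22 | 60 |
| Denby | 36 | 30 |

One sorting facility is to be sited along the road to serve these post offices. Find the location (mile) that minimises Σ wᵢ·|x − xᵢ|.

x = 12

For a sum of weighted absolute distances on a line, the optimum is the weighted median (not the mean). Total weight W = 215; half-weight = 107.5.
Sort by position and accumulate weight:
  mile 0 (Ashton, w=75) → cum 75
  mile 12 (Brookfield, w=50) → cum 125  ≥ 107.5 → median here
  mile 22 (Calder, w=60) → cum 185
  mile 36 (Denby, w=30) → cum 215
Optimal location: mile 12.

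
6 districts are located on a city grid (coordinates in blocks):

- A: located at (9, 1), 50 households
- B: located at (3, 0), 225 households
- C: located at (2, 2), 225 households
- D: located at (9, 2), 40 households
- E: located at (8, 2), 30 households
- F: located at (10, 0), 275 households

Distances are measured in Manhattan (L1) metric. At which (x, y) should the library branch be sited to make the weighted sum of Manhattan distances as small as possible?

Manhattan distance separates: Σwᵢ(|x−xᵢ|+|y−yᵢ|) = Σwᵢ|x−xᵢ| + Σwᵢ|y−yᵢ|, so x and y are optimised independently as 1-D weighted medians.
Total weight W = 845; half = 422.5.
x-coordinate, sorted with cumulative weight:
  x=2 (C, w=225) cum 225
  x=3 (B, w=225) cum 450  ← median
  x=8 (E, w=30) cum 480
  x=9 (A, w=50) cum 530
  x=9 (D, w=40) cum 570
  x=10 (F, w=275) cum 845
⇒ x* = 3
y-coordinate, sorted with cumulative weight:
  y=0 (B, w=225) cum 225
  y=0 (F, w=275) cum 500  ← median
  y=1 (A, w=50) cum 550
  y=2 (C, w=225) cum 775
  y=2 (D, w=40) cum 815
  y=2 (E, w=30) cum 845
⇒ y* = 0

(3, 0)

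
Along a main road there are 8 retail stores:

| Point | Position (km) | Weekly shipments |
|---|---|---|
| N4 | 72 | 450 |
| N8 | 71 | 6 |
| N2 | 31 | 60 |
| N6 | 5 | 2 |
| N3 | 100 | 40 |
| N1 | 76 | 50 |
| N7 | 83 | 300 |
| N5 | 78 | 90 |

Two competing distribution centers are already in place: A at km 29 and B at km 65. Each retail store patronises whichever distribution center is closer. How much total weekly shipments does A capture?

62

The indifferent point is the midpoint (29+65)/2 = 47; retail stores left of it (closer to A at 29) go to A, those right go to B.
  N6 at 5 (w=2) → A
  N2 at 31 (w=60) → A
  N8 at 71 (w=6) → B
  N4 at 72 (w=450) → B
  N1 at 76 (w=50) → B
  N5 at 78 (w=90) → B
  N7 at 83 (w=300) → B
  N3 at 100 (w=40) → B
A captures 62; B captures 936.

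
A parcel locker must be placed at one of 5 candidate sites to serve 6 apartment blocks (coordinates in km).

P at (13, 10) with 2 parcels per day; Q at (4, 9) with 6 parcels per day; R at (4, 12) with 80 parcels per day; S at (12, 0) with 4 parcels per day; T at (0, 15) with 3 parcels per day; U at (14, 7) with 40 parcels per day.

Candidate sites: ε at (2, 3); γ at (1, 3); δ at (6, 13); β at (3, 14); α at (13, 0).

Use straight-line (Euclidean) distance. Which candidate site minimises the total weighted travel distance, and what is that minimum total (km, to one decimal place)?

δ, total 697.2 km

Total weighted distance at each candidate:
  ε (2, 3): total = 1385.8
  γ (1, 3): total = 1452.8
  δ (6, 13): total = 697.2
  β (3, 14): total = 828.6
  α (13, 0): total = 1642.8
Minimum is at δ with total 697.2 km.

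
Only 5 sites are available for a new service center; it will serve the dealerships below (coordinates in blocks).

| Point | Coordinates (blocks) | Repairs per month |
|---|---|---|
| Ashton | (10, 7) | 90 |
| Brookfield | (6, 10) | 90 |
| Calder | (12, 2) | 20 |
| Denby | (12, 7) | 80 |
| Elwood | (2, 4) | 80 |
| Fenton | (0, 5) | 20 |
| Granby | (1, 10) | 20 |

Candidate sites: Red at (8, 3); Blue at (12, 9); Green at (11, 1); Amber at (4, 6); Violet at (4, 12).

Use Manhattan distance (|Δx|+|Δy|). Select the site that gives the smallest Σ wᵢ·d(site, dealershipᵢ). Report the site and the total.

Amber, total 2690 blocks

Total weighted distance at each candidate:
  Red (8, 3): total = 3130
  Blue (12, 9): total = 3050
  Green (11, 1): total = 4130
  Amber (4, 6): total = 2690
  Violet (4, 12): total = 3870
Minimum is at Amber with total 2690 blocks.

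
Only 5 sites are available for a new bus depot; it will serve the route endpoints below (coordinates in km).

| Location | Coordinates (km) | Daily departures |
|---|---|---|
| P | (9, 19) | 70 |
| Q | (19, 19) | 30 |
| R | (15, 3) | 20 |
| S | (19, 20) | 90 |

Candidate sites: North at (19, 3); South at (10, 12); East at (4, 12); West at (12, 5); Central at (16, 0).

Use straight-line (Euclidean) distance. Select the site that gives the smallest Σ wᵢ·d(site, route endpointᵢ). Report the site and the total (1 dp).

South, total 2126.7 km

Total weighted distance at each candidate:
  North (19, 3): total = 3410.8
  South (10, 12): total = 2126.7
  East (4, 12): total = 2913.0
  West (12, 5): total = 3033.7
  Central (16, 0): total = 3877.8
Minimum is at South with total 2126.7 km.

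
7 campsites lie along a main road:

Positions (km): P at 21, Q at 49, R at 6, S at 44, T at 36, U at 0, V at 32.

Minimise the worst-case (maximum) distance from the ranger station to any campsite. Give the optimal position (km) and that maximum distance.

The 1-center on a line is the midpoint of the two extreme points: leftmost at 0, rightmost at 49.
Optimal location = (0 + 49)/2 = 24.5; maximum distance = (49 − 0)/2 = 24.5.

location 24.5, max distance 24.5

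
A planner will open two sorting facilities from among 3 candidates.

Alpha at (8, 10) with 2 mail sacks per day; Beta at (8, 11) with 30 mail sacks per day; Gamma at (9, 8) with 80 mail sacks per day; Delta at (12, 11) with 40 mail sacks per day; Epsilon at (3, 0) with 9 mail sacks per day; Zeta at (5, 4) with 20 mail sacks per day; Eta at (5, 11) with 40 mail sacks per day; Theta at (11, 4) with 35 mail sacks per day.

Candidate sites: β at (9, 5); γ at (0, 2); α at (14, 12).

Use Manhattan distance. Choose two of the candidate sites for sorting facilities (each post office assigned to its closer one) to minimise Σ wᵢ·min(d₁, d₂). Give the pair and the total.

{β, α}, total 1286

Evaluate every pair (each demand assigned to the nearer of the two):
  {β, α}: total = 1286
  {β, γ}: total = 1472
  {γ, α}: total = 2036
Best pair: {β, α} with total 1286.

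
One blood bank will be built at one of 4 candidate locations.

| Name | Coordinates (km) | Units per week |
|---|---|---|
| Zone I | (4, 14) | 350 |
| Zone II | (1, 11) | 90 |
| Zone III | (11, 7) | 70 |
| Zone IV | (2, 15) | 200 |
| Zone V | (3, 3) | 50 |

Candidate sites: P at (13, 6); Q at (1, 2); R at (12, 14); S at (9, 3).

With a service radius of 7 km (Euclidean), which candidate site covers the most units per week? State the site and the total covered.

S, covering 120

Coverage radius r = 7 km; a point is covered iff (Δx)²+(Δy)² ≤ 7² = 49.
  P (13, 6): covers {Zone III} → 70
  Q (1, 2): covers {Zone V} → 50
  R (12, 14): covers {none} → 0
  S (9, 3): covers {Zone III, Zone V} → 120
Maximum coverage at S: 120 units per week.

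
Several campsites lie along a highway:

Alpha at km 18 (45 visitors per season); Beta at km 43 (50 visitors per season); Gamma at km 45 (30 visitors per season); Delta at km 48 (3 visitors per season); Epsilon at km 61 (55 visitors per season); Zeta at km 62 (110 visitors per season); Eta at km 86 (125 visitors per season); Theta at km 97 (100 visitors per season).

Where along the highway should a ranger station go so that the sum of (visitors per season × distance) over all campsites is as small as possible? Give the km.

For a sum of weighted absolute distances on a line, the optimum is the weighted median (not the mean). Total weight W = 518; half-weight = 259.
Sort by position and accumulate weight:
  km 18 (Alpha, w=45) → cum 45
  km 43 (Beta, w=50) → cum 95
  km 45 (Gamma, w=30) → cum 125
  km 48 (Delta, w=3) → cum 128
  km 61 (Epsilon, w=55) → cum 183
  km 62 (Zeta, w=110) → cum 293  ≥ 259 → median here
  km 86 (Eta, w=125) → cum 418
  km 97 (Theta, w=100) → cum 518
Optimal location: km 62.

x = 62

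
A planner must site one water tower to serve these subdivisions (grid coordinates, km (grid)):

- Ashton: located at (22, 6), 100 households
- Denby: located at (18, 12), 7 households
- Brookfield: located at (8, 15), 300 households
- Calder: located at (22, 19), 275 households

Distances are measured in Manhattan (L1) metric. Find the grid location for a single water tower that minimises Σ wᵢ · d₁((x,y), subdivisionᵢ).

Manhattan distance separates: Σwᵢ(|x−xᵢ|+|y−yᵢ|) = Σwᵢ|x−xᵢ| + Σwᵢ|y−yᵢ|, so x and y are optimised independently as 1-D weighted medians.
Total weight W = 682; half = 341.
x-coordinate, sorted with cumulative weight:
  x=8 (Brookfield, w=300) cum 300
  x=18 (Denby, w=7) cum 307
  x=22 (Ashton, w=100) cum 407  ← median
  x=22 (Calder, w=275) cum 682
⇒ x* = 22
y-coordinate, sorted with cumulative weight:
  y=6 (Ashton, w=100) cum 100
  y=12 (Denby, w=7) cum 107
  y=15 (Brookfield, w=300) cum 407  ← median
  y=19 (Calder, w=275) cum 682
⇒ y* = 15

(22, 15)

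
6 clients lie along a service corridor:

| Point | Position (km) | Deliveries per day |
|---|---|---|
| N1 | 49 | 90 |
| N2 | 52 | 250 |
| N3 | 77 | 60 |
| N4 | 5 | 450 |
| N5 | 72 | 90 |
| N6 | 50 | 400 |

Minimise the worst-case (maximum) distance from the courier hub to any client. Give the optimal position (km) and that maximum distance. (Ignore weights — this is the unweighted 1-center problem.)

The 1-center on a line is the midpoint of the two extreme points: leftmost at 5, rightmost at 77.
Optimal location = (5 + 77)/2 = 41; maximum distance = (77 − 5)/2 = 36.

location 41, max distance 36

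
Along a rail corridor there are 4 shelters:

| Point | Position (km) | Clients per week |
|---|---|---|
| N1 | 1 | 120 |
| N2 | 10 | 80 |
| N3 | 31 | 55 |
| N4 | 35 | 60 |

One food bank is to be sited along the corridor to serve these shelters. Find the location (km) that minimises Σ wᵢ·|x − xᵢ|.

For a sum of weighted absolute distances on a line, the optimum is the weighted median (not the mean). Total weight W = 315; half-weight = 157.5.
Sort by position and accumulate weight:
  km 1 (N1, w=120) → cum 120
  km 10 (N2, w=80) → cum 200  ≥ 157.5 → median here
  km 31 (N3, w=55) → cum 255
  km 35 (N4, w=60) → cum 315
Optimal location: km 10.

x = 10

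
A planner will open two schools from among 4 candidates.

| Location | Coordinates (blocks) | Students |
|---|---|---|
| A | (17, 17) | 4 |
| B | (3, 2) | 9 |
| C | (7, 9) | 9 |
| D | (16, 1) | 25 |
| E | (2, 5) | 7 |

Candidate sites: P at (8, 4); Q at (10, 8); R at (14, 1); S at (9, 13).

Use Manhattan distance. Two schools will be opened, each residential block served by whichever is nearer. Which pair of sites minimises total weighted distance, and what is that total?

Evaluate every pair (each demand assigned to the nearer of the two):
  {P, R}: total = 292
  {Q, R}: total = 335
  {R, S}: total = 365
  {P, Q}: total = 487
  {P, S}: total = 489
  {Q, S}: total = 603
Best pair: {P, R} with total 292.

{P, R}, total 292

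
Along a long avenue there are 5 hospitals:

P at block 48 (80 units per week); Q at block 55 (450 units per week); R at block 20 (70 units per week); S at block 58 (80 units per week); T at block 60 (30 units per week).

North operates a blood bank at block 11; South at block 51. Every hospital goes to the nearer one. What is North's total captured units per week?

70

The indifferent point is the midpoint (11+51)/2 = 31; hospitals left of it (closer to North at 11) go to North, those right go to South.
  R at 20 (w=70) → North
  P at 48 (w=80) → South
  Q at 55 (w=450) → South
  S at 58 (w=80) → South
  T at 60 (w=30) → South
North captures 70; South captures 640.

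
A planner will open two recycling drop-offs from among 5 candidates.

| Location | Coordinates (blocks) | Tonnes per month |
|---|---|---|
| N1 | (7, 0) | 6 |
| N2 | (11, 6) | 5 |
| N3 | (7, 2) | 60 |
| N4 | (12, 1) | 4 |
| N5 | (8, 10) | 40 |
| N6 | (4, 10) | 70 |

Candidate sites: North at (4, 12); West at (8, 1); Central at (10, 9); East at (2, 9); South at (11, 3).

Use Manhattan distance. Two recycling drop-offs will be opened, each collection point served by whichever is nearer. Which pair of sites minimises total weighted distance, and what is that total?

{North, West}, total 568

Evaluate every pair (each demand assigned to the nearer of the two):
  {North, West}: total = 568
  {West, East}: total = 678
  {North, South}: total = 749
  {West, Central}: total = 778
  {East, South}: total = 859
  {Central, South}: total = 979
  {North, Central}: total = 992
  {Central, East}: total = 1062
  {North, East}: total = 1316
  {West, South}: total = 1429
Best pair: {North, West} with total 568.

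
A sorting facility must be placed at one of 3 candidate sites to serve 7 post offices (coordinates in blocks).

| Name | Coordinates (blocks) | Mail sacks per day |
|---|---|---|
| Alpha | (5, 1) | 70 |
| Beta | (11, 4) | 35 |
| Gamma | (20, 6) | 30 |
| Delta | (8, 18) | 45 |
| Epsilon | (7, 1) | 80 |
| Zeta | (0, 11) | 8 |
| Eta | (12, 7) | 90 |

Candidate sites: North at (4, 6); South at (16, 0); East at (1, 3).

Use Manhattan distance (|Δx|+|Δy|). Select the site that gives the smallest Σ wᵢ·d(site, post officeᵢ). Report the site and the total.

North, total 3457 blocks

Total weighted distance at each candidate:
  North (4, 6): total = 3457
  South (16, 0): total = 4631
  East (1, 3): total = 4517
Minimum is at North with total 3457 blocks.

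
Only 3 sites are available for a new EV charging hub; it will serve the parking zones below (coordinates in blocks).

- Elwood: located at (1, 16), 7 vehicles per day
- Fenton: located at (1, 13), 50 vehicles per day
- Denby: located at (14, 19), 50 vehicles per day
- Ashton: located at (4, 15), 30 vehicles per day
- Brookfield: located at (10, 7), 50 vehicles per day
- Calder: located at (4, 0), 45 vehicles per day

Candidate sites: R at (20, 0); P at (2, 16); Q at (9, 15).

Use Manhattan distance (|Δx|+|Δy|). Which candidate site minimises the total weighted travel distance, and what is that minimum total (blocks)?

Total weighted distance at each candidate:
  R (20, 0): total = 5595
  P (2, 16): total = 2707
  Q (9, 15): total = 2513
Minimum is at Q with total 2513 blocks.

Q, total 2513 blocks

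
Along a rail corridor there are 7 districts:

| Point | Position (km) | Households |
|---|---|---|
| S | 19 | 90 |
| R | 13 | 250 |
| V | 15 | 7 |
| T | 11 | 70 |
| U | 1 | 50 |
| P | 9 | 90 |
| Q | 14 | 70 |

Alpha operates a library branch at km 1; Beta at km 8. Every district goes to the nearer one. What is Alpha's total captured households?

50

The indifferent point is the midpoint (1+8)/2 = 4.5; districts left of it (closer to Alpha at 1) go to Alpha, those right go to Beta.
  U at 1 (w=50) → Alpha
  P at 9 (w=90) → Beta
  T at 11 (w=70) → Beta
  R at 13 (w=250) → Beta
  Q at 14 (w=70) → Beta
  V at 15 (w=7) → Beta
  S at 19 (w=90) → Beta
Alpha captures 50; Beta captures 577.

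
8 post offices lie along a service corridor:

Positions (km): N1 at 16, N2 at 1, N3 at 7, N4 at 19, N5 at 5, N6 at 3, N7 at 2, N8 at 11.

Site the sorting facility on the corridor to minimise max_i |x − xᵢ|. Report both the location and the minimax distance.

The 1-center on a line is the midpoint of the two extreme points: leftmost at 1, rightmost at 19.
Optimal location = (1 + 19)/2 = 10; maximum distance = (19 − 1)/2 = 9.

location 10, max distance 9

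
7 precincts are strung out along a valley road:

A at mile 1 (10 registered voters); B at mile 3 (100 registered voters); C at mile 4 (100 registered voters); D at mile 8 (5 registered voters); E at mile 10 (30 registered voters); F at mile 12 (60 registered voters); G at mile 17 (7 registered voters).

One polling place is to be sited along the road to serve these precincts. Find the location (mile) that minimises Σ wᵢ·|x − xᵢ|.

x = 4

For a sum of weighted absolute distances on a line, the optimum is the weighted median (not the mean). Total weight W = 312; half-weight = 156.
Sort by position and accumulate weight:
  mile 1 (A, w=10) → cum 10
  mile 3 (B, w=100) → cum 110
  mile 4 (C, w=100) → cum 210  ≥ 156 → median here
  mile 8 (D, w=5) → cum 215
  mile 10 (E, w=30) → cum 245
  mile 12 (F, w=60) → cum 305
  mile 17 (G, w=7) → cum 312
Optimal location: mile 4.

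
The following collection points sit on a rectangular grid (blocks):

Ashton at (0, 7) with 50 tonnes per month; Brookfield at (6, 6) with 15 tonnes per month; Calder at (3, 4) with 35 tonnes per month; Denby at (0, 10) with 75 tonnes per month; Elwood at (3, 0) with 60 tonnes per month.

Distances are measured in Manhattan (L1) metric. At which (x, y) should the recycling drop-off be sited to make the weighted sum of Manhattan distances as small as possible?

Manhattan distance separates: Σwᵢ(|x−xᵢ|+|y−yᵢ|) = Σwᵢ|x−xᵢ| + Σwᵢ|y−yᵢ|, so x and y are optimised independently as 1-D weighted medians.
Total weight W = 235; half = 117.5.
x-coordinate, sorted with cumulative weight:
  x=0 (Ashton, w=50) cum 50
  x=0 (Denby, w=75) cum 125  ← median
  x=3 (Calder, w=35) cum 160
  x=3 (Elwood, w=60) cum 220
  x=6 (Brookfield, w=15) cum 235
⇒ x* = 0
y-coordinate, sorted with cumulative weight:
  y=0 (Elwood, w=60) cum 60
  y=4 (Calder, w=35) cum 95
  y=6 (Brookfield, w=15) cum 110
  y=7 (Ashton, w=50) cum 160  ← median
  y=10 (Denby, w=75) cum 235
⇒ y* = 7

(0, 7)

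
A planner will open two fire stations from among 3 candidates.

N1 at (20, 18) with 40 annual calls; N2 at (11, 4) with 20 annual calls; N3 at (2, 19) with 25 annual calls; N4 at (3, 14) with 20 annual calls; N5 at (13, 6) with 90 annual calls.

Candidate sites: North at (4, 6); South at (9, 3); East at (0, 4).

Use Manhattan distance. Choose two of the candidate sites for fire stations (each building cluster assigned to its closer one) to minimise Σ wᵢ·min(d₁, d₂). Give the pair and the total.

{North, South}, total 2285

Evaluate every pair (each demand assigned to the nearer of the two):
  {North, South}: total = 2285
  {South, East}: total = 2415
  {North, East}: total = 2665
Best pair: {North, South} with total 2285.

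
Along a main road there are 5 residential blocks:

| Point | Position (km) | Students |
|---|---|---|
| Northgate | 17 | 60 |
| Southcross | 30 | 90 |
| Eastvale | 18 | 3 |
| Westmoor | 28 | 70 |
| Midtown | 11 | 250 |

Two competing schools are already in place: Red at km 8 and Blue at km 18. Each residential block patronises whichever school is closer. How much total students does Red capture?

250

The indifferent point is the midpoint (8+18)/2 = 13; residential blocks left of it (closer to Red at 8) go to Red, those right go to Blue.
  Midtown at 11 (w=250) → Red
  Northgate at 17 (w=60) → Blue
  Eastvale at 18 (w=3) → Blue
  Westmoor at 28 (w=70) → Blue
  Southcross at 30 (w=90) → Blue
Red captures 250; Blue captures 223.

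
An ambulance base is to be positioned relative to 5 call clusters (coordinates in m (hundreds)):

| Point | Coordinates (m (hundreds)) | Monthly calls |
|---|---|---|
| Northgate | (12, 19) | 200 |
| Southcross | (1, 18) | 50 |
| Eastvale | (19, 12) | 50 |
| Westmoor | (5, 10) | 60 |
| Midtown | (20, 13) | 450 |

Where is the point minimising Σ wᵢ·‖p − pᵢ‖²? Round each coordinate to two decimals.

(15.68, 14.51)

The minimiser of Σwᵢ‖p−pᵢ‖² is the weighted centroid p* = (Σwᵢpᵢ)/(Σwᵢ).
Σwᵢ = 810.
Σwᵢxᵢ = 200·12 + 50·1 + 50·19 + 60·5 + 450·20 = 12700.
Σwᵢyᵢ = 200·19 + 50·18 + 50·12 + 60·10 + 450·13 = 11750.
x* = 12700/810 = 15.68, y* = 11750/810 = 14.51.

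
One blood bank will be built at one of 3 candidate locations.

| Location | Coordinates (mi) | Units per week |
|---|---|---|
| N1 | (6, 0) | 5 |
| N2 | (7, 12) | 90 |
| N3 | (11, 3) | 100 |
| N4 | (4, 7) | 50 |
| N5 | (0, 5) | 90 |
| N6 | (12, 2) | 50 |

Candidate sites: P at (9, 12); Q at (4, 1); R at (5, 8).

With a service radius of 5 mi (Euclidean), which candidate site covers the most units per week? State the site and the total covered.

R, covering 140

Coverage radius r = 5 mi; a point is covered iff (Δx)²+(Δy)² ≤ 5² = 25.
  P (9, 12): covers {N2} → 90
  Q (4, 1): covers {N1} → 5
  R (5, 8): covers {N2, N4} → 140
Maximum coverage at R: 140 units per week.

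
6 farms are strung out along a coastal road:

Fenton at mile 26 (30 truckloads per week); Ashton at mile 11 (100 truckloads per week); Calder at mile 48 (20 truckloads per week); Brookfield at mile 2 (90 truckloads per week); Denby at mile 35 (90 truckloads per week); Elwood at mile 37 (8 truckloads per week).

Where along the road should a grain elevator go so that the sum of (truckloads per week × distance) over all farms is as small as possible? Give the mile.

For a sum of weighted absolute distances on a line, the optimum is the weighted median (not the mean). Total weight W = 338; half-weight = 169.
Sort by position and accumulate weight:
  mile 2 (Brookfield, w=90) → cum 90
  mile 11 (Ashton, w=100) → cum 190  ≥ 169 → median here
  mile 26 (Fenton, w=30) → cum 220
  mile 35 (Denby, w=90) → cum 310
  mile 37 (Elwood, w=8) → cum 318
  mile 48 (Calder, w=20) → cum 338
Optimal location: mile 11.

x = 11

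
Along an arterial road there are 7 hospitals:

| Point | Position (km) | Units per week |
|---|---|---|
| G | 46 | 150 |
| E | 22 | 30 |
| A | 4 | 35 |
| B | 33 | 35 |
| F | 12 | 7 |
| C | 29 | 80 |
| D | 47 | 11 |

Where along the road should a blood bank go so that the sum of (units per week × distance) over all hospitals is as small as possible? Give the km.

For a sum of weighted absolute distances on a line, the optimum is the weighted median (not the mean). Total weight W = 348; half-weight = 174.
Sort by position and accumulate weight:
  km 4 (A, w=35) → cum 35
  km 12 (F, w=7) → cum 42
  km 22 (E, w=30) → cum 72
  km 29 (C, w=80) → cum 152
  km 33 (B, w=35) → cum 187  ≥ 174 → median here
  km 46 (G, w=150) → cum 337
  km 47 (D, w=11) → cum 348
Optimal location: km 33.

x = 33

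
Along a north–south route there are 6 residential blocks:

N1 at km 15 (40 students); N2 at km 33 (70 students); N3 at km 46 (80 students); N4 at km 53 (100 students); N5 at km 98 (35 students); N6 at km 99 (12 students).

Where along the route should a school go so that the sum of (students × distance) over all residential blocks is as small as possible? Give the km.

For a sum of weighted absolute distances on a line, the optimum is the weighted median (not the mean). Total weight W = 337; half-weight = 168.5.
Sort by position and accumulate weight:
  km 15 (N1, w=40) → cum 40
  km 33 (N2, w=70) → cum 110
  km 46 (N3, w=80) → cum 190  ≥ 168.5 → median here
  km 53 (N4, w=100) → cum 290
  km 98 (N5, w=35) → cum 325
  km 99 (N6, w=12) → cum 337
Optimal location: km 46.

x = 46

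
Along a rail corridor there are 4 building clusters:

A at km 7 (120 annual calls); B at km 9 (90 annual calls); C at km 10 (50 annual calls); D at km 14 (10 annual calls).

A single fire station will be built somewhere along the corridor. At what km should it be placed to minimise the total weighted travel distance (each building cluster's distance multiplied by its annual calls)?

For a sum of weighted absolute distances on a line, the optimum is the weighted median (not the mean). Total weight W = 270; half-weight = 135.
Sort by position and accumulate weight:
  km 7 (A, w=120) → cum 120
  km 9 (B, w=90) → cum 210  ≥ 135 → median here
  km 10 (C, w=50) → cum 260
  km 14 (D, w=10) → cum 270
Optimal location: km 9.

x = 9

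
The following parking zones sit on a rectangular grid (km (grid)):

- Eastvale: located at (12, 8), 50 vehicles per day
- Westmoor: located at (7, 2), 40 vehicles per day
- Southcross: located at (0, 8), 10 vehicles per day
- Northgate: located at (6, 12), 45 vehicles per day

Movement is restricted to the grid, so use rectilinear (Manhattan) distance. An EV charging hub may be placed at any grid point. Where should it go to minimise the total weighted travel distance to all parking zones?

Manhattan distance separates: Σwᵢ(|x−xᵢ|+|y−yᵢ|) = Σwᵢ|x−xᵢ| + Σwᵢ|y−yᵢ|, so x and y are optimised independently as 1-D weighted medians.
Total weight W = 145; half = 72.5.
x-coordinate, sorted with cumulative weight:
  x=0 (Southcross, w=10) cum 10
  x=6 (Northgate, w=45) cum 55
  x=7 (Westmoor, w=40) cum 95  ← median
  x=12 (Eastvale, w=50) cum 145
⇒ x* = 7
y-coordinate, sorted with cumulative weight:
  y=2 (Westmoor, w=40) cum 40
  y=8 (Eastvale, w=50) cum 90  ← median
  y=8 (Southcross, w=10) cum 100
  y=12 (Northgate, w=45) cum 145
⇒ y* = 8

(7, 8)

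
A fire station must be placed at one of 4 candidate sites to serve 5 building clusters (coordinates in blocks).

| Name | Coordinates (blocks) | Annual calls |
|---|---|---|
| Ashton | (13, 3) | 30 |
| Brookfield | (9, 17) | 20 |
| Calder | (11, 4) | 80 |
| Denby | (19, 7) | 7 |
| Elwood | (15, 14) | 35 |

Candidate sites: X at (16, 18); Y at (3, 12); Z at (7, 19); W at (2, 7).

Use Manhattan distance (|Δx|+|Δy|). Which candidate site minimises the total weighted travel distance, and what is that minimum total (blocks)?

Total weighted distance at each candidate:
  X (16, 18): total = 2493
  Y (3, 12): total = 2707
  Z (7, 19): total = 2883
  W (2, 7): total = 2569
Minimum is at X with total 2493 blocks.

X, total 2493 blocks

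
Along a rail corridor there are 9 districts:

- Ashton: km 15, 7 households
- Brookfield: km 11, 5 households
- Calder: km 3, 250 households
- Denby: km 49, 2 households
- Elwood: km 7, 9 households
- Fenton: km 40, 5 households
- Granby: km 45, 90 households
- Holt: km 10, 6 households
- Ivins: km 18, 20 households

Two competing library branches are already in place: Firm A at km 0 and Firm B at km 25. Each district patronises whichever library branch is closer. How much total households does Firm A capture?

270

The indifferent point is the midpoint (0+25)/2 = 12.5; districts left of it (closer to Firm A at 0) go to Firm A, those right go to Firm B.
  Calder at 3 (w=250) → Firm A
  Elwood at 7 (w=9) → Firm A
  Holt at 10 (w=6) → Firm A
  Brookfield at 11 (w=5) → Firm A
  Ashton at 15 (w=7) → Firm B
  Ivins at 18 (w=20) → Firm B
  Fenton at 40 (w=5) → Firm B
  Granby at 45 (w=90) → Firm B
  Denby at 49 (w=2) → Firm B
Firm A captures 270; Firm B captures 124.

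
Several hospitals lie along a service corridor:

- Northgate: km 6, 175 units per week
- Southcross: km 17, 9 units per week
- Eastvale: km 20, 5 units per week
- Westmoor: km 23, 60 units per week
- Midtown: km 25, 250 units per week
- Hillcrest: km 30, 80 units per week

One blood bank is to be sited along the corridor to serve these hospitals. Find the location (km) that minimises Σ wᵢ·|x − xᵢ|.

x = 25

For a sum of weighted absolute distances on a line, the optimum is the weighted median (not the mean). Total weight W = 579; half-weight = 289.5.
Sort by position and accumulate weight:
  km 6 (Northgate, w=175) → cum 175
  km 17 (Southcross, w=9) → cum 184
  km 20 (Eastvale, w=5) → cum 189
  km 23 (Westmoor, w=60) → cum 249
  km 25 (Midtown, w=250) → cum 499  ≥ 289.5 → median here
  km 30 (Hillcrest, w=80) → cum 579
Optimal location: km 25.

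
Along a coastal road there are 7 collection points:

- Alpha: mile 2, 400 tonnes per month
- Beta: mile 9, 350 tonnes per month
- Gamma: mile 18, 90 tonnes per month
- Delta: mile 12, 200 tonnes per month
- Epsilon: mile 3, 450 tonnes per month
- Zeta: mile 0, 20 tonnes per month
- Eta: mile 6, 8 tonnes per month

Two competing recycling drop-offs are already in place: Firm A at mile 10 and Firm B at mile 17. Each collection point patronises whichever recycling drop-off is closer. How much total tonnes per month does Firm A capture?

1428

The indifferent point is the midpoint (10+17)/2 = 13.5; collection points left of it (closer to Firm A at 10) go to Firm A, those right go to Firm B.
  Zeta at 0 (w=20) → Firm A
  Alpha at 2 (w=400) → Firm A
  Epsilon at 3 (w=450) → Firm A
  Eta at 6 (w=8) → Firm A
  Beta at 9 (w=350) → Firm A
  Delta at 12 (w=200) → Firm A
  Gamma at 18 (w=90) → Firm B
Firm A captures 1428; Firm B captures 90.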